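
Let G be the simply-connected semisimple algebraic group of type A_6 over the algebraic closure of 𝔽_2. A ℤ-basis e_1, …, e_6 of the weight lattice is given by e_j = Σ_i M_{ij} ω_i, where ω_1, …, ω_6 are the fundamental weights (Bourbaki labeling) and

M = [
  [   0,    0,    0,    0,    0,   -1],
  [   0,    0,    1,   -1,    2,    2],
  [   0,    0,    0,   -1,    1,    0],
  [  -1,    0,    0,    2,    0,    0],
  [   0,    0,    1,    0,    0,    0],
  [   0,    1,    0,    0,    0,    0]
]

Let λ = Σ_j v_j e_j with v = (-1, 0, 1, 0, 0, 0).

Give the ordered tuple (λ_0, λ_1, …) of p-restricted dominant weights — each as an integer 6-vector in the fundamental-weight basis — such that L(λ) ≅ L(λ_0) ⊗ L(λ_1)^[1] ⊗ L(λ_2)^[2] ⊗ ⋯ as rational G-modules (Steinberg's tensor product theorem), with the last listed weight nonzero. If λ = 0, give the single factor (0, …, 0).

((0, 1, 0, 1, 1, 0),)

Change of basis e → ω: c = M·v where v = (-1, 0, 1, 0, 0, 0):
  c_1 = (0)·(-1) + 0·0 + 0·1 + 0·0 + 0·0 + (-1)·(0) = 0
  c_2 = (0)·(-1) + 0·0 + 1·1 + (-1)·(0) + 2·0 + 2·0 = 1
  c_3 = (0)·(-1) + 0·0 + 0·1 + (-1)·(0) + 1·0 + 0·0 = 0
  c_4 = (-1)·(-1) + 0·0 + 0·1 + 2·0 + 0·0 + 0·0 = 1
  c_5 = (0)·(-1) + 0·0 + 1·1 + 0·0 + 0·0 + 0·0 = 1
  c_6 = (0)·(-1) + 1·0 + 0·1 + 0·0 + 0·0 + 0·0 = 0
Writing each c_i in base p = 2:
  c_1 = 0
  c_2 = 1 = 1·2^0
  c_3 = 0
  c_4 = 1 = 1·2^0
  c_5 = 1 = 1·2^0
  c_6 = 0
p-restricted factor λ_0 = (0, 1, 0, 1, 1, 0)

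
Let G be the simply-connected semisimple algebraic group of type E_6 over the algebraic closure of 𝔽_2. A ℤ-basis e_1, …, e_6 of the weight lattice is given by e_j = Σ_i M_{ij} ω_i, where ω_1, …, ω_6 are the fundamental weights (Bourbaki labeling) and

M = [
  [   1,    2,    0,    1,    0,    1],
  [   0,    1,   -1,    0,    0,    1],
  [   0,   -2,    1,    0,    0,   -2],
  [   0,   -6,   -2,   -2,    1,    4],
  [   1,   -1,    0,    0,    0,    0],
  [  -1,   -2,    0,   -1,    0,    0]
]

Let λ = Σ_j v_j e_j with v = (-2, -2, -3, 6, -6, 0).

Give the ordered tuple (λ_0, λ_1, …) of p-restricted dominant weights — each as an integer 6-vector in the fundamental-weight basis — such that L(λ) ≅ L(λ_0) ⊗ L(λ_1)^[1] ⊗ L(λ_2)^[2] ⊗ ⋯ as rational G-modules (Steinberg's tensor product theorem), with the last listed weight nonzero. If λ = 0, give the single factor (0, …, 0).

Compute c_i = Σ_j M_{ij} v_j with v = (-2, -2, -3, 6, -6, 0):
  c_1 = 1*-2 + 2*-2 + 0*-3 + 1*6 + 0*-6 + 1*0 = 0
  c_2 = 0*-2 + 1*-2 + -1*-3 + 0*6 + 0*-6 + 1*0 = 1
  c_3 = 0*-2 + -2*-2 + 1*-3 + 0*6 + 0*-6 + -2*0 = 1
  c_4 = 0*-2 + -6*-2 + -2*-3 + -2*6 + 1*-6 + 4*0 = 0
  c_5 = 1*-2 + -1*-2 + 0*-3 + 0*6 + 0*-6 + 0*0 = 0
  c_6 = -1*-2 + -2*-2 + 0*-3 + -1*6 + 0*-6 + 0*0 = 0
Base-2 expansion of each c_i:
  c_1 = 0
  c_2 = 1 = 1·2^0
  c_3 = 1 = 1·2^0
  c_4 = 0
  c_5 = 0
  c_6 = 0
p-restricted factor λ_0 = (0, 1, 1, 0, 0, 0)

((0, 1, 1, 0, 0, 0),)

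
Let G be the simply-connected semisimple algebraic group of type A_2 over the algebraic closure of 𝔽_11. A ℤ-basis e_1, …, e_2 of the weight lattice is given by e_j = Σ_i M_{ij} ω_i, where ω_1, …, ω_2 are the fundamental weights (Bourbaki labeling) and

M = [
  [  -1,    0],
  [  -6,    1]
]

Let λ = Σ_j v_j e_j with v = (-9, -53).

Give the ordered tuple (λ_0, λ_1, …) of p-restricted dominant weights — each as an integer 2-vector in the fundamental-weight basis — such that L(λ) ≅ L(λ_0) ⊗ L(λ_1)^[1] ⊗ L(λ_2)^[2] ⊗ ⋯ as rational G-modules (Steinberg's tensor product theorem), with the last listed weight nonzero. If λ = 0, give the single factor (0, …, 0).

ω-coordinates c = M·v, v = (-9, -53):
  c_1 = (-1)·(-9) + (0)·(-53) = 9
  c_2 = (-6)·(-9) + (1)·(-53) = 1
Writing each c_i in base p = 11:
  c_1 = 9 = 9·11^0
  c_2 = 1 = 1·11^0
p-restricted factor λ_0 = (9, 1)

((9, 1),)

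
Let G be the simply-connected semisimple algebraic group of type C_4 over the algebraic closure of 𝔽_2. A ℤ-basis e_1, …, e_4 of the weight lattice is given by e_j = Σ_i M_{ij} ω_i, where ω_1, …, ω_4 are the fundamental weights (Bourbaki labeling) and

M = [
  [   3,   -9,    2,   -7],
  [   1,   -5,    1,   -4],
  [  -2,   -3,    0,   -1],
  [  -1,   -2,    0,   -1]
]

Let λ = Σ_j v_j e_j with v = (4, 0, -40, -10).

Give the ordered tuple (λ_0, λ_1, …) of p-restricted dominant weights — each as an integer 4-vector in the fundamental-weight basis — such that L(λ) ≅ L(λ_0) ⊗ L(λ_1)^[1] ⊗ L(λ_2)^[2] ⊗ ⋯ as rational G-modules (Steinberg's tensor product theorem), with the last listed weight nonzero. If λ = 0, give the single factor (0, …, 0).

((0, 0, 0, 0), (1, 0, 1, 1), (0, 1, 0, 1))

Compute c_i = Σ_j M_{ij} v_j with v = (4, 0, -40, -10):
  c_1 = 3*4 + -9*0 + 2*-40 + -7*-10 = 2
  c_2 = 1*4 + -5*0 + 1*-40 + -4*-10 = 4
  c_3 = -2*4 + -3*0 + 0*-40 + -1*-10 = 2
  c_4 = -1*4 + -2*0 + 0*-40 + -1*-10 = 6
p = 2; digits c_i = Σ_j d_{ij}·2^j, 0 ≤ d_{ij} < 2:
  c_1 = 2 = 0·2^0 + 1·2^1
  c_2 = 4 = 0·2^0 + 0·2^1 + 1·2^2
  c_3 = 2 = 0·2^0 + 1·2^1
  c_4 = 6 = 0·2^0 + 1·2^1 + 1·2^2
Factor λ_0 = (0, 0, 0, 0)
Factor λ_1 = (1, 0, 1, 1)
Factor λ_2 = (0, 1, 0, 1)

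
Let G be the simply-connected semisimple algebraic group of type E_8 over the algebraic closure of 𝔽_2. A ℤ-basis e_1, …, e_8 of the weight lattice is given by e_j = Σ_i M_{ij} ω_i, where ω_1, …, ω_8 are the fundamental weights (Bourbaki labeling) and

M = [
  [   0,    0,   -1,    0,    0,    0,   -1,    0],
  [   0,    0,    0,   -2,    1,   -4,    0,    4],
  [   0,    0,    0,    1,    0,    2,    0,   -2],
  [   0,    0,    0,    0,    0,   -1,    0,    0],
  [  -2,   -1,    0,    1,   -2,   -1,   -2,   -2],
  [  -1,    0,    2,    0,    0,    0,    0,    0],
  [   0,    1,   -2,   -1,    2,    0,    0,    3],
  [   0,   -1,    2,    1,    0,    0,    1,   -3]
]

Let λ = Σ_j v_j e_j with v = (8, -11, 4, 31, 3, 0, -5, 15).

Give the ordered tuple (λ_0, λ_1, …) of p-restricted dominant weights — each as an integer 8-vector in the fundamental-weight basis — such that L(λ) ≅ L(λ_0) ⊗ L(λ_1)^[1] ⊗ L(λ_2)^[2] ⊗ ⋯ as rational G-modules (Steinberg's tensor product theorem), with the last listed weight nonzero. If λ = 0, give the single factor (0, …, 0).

((1, 1, 1, 0, 0, 0, 1, 0),)

Compute c_i = Σ_j M_{ij} v_j with v = (8, -11, 4, 31, 3, 0, -5, 15):
  c_1 = 0·8 + (0)·(-11) + (-1)·(4) + 0·31 + 0·3 + 0·0 + (-1)·(-5) + 0·15 = 1
  c_2 = 0·8 + (0)·(-11) + 0·4 + (-2)·(31) + 1·3 + (-4)·(0) + (0)·(-5) + 4·15 = 1
  c_3 = 0·8 + (0)·(-11) + 0·4 + 1·31 + 0·3 + 2·0 + (0)·(-5) + (-2)·(15) = 1
  c_4 = 0·8 + (0)·(-11) + 0·4 + 0·31 + 0·3 + (-1)·(0) + (0)·(-5) + 0·15 = 0
  c_5 = (-2)·(8) + (-1)·(-11) + 0·4 + 1·31 + (-2)·(3) + (-1)·(0) + (-2)·(-5) + (-2)·(15) = 0
  c_6 = (-1)·(8) + (0)·(-11) + 2·4 + 0·31 + 0·3 + 0·0 + (0)·(-5) + 0·15 = 0
  c_7 = 0·8 + (1)·(-11) + (-2)·(4) + (-1)·(31) + 2·3 + 0·0 + (0)·(-5) + 3·15 = 1
  c_8 = 0·8 + (-1)·(-11) + 2·4 + 1·31 + 0·3 + 0·0 + (1)·(-5) + (-3)·(15) = 0
Writing each c_i in base p = 2:
  c_1 = 1 = 1·2^0
  c_2 = 1 = 1·2^0
  c_3 = 1 = 1·2^0
  c_4 = 0
  c_5 = 0
  c_6 = 0
  c_7 = 1 = 1·2^0
  c_8 = 0
λ_0 = (1, 1, 1, 0, 0, 0, 1, 0)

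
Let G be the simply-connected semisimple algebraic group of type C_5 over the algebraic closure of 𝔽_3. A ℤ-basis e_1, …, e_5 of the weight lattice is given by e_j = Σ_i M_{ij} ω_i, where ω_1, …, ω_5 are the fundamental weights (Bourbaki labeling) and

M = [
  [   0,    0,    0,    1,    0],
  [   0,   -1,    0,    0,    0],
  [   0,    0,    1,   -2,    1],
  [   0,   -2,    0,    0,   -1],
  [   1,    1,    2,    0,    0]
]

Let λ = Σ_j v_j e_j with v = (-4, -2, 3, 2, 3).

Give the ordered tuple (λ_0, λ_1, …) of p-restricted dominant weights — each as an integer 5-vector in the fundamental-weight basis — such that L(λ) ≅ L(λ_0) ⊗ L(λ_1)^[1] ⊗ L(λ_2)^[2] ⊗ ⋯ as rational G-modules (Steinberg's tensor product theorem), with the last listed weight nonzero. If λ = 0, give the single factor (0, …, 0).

((2, 2, 2, 1, 0),)

In the fundamental-weight basis, λ has coordinates c = M·v (v = (-4, -2, 3, 2, 3)):
  c_1 = (0)·(-4) + (0)·(-2) + 0·3 + 1·2 + 0·3 = 2
  c_2 = (0)·(-4) + (-1)·(-2) + 0·3 + 0·2 + 0·3 = 2
  c_3 = (0)·(-4) + (0)·(-2) + 1·3 + (-2)·(2) + 1·3 = 2
  c_4 = (0)·(-4) + (-2)·(-2) + 0·3 + 0·2 + (-1)·(3) = 1
  c_5 = (1)·(-4) + (1)·(-2) + 2·3 + 0·2 + 0·3 = 0
p = 3; digits c_i = Σ_j d_{ij}·3^j, 0 ≤ d_{ij} < 3:
  c_1 = 2 = 2·3^0
  c_2 = 2 = 2·3^0
  c_3 = 2 = 2·3^0
  c_4 = 1 = 1·3^0
  c_5 = 0
Factor λ_0 = (2, 2, 2, 1, 0)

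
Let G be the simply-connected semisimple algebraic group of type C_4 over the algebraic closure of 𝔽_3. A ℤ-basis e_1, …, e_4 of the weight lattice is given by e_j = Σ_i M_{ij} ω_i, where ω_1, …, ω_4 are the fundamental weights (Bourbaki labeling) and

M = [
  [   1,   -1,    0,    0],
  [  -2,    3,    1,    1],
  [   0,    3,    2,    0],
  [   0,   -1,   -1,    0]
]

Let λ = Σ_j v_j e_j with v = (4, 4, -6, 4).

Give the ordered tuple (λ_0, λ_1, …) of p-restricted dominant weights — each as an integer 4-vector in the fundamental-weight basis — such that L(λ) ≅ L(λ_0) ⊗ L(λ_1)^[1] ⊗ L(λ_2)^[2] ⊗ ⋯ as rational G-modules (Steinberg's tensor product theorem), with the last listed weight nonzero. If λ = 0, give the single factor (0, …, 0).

Change of basis e → ω: c = M·v where v = (4, 4, -6, 4):
  c_1 = 1*4 + -1*4 + 0*-6 + 0*4 = 0
  c_2 = -2*4 + 3*4 + 1*-6 + 1*4 = 2
  c_3 = 0*4 + 3*4 + 2*-6 + 0*4 = 0
  c_4 = 0*4 + -1*4 + -1*-6 + 0*4 = 2
Expand coordinatewise in base 3:
  c_1 = 0
  c_2 = 2 = 2·3^0
  c_3 = 0
  c_4 = 2 = 2·3^0
Factor λ_0 = (0, 2, 0, 2)

((0, 2, 0, 2),)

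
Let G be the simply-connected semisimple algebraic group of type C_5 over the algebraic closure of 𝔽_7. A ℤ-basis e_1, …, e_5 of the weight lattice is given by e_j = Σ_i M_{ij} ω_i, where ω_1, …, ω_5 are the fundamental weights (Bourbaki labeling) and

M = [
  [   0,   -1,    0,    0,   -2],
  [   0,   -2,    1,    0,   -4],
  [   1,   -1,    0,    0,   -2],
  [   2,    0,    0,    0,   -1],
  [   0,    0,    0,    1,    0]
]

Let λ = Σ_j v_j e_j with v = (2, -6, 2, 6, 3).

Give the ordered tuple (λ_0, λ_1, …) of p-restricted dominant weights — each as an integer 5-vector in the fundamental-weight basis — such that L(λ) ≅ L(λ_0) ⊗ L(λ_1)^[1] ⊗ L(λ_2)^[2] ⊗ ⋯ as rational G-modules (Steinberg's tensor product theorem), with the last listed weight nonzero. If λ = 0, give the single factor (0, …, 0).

((0, 2, 2, 1, 6),)

ω-coordinates c = M·v, v = (2, -6, 2, 6, 3):
  c_1 = (0)·(2) + (-1)·(-6) + (0)·(2) + (0)·(6) + (-2)·(3) = 0
  c_2 = (0)·(2) + (-2)·(-6) + (1)·(2) + (0)·(6) + (-4)·(3) = 2
  c_3 = (1)·(2) + (-1)·(-6) + (0)·(2) + (0)·(6) + (-2)·(3) = 2
  c_4 = (2)·(2) + (0)·(-6) + (0)·(2) + (0)·(6) + (-1)·(3) = 1
  c_5 = (0)·(2) + (0)·(-6) + (0)·(2) + (1)·(6) + (0)·(3) = 6
Expand coordinatewise in base 7:
  c_1 = 0
  c_2 = 2 = 2·7^0
  c_3 = 2 = 2·7^0
  c_4 = 1 = 1·7^0
  c_5 = 6 = 6·7^0
Factor λ_0 = (0, 2, 2, 1, 6)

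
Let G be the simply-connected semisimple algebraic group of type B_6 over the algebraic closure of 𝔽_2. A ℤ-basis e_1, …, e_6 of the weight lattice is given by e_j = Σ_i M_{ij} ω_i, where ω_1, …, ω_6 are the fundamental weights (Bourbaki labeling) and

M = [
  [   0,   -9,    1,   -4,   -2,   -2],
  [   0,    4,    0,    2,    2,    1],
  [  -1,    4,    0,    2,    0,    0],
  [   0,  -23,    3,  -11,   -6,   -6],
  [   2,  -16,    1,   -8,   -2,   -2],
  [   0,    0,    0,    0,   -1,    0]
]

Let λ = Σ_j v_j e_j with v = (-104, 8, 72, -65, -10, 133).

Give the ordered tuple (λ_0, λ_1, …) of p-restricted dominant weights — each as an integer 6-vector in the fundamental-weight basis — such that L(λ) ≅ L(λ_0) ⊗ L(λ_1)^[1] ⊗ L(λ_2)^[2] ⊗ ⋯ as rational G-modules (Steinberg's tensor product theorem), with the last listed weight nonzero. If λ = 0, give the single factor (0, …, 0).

((0, 1, 0, 1, 0, 0), (1, 1, 1, 0, 1, 1), (1, 1, 1, 0, 0, 0), (1, 1, 0, 1, 1, 1))

Change of basis e → ω: c = M·v where v = (-104, 8, 72, -65, -10, 133):
  c_1 = (0)·(-104) + (-9)·(8) + (1)·(72) + (-4)·(-65) + (-2)·(-10) + (-2)·(133) = 14
  c_2 = (0)·(-104) + (4)·(8) + (0)·(72) + (2)·(-65) + (2)·(-10) + (1)·(133) = 15
  c_3 = (-1)·(-104) + (4)·(8) + (0)·(72) + (2)·(-65) + (0)·(-10) + (0)·(133) = 6
  c_4 = (0)·(-104) + (-23)·(8) + (3)·(72) + (-11)·(-65) + (-6)·(-10) + (-6)·(133) = 9
  c_5 = (2)·(-104) + (-16)·(8) + (1)·(72) + (-8)·(-65) + (-2)·(-10) + (-2)·(133) = 10
  c_6 = (0)·(-104) + (0)·(8) + (0)·(72) + (0)·(-65) + (-1)·(-10) + (0)·(133) = 10
p = 2; digits c_i = Σ_j d_{ij}·2^j, 0 ≤ d_{ij} < 2:
  c_1 = 14 = 0·2^0 + 1·2^1 + 1·2^2 + 1·2^3
  c_2 = 15 = 1·2^0 + 1·2^1 + 1·2^2 + 1·2^3
  c_3 = 6 = 0·2^0 + 1·2^1 + 1·2^2
  c_4 = 9 = 1·2^0 + 0·2^1 + 0·2^2 + 1·2^3
  c_5 = 10 = 0·2^0 + 1·2^1 + 0·2^2 + 1·2^3
  c_6 = 10 = 0·2^0 + 1·2^1 + 0·2^2 + 1·2^3
p-restricted factor λ_0 = (0, 1, 0, 1, 0, 0)
p-restricted factor λ_1 = (1, 1, 1, 0, 1, 1)
p-restricted factor λ_2 = (1, 1, 1, 0, 0, 0)
p-restricted factor λ_3 = (1, 1, 0, 1, 1, 1)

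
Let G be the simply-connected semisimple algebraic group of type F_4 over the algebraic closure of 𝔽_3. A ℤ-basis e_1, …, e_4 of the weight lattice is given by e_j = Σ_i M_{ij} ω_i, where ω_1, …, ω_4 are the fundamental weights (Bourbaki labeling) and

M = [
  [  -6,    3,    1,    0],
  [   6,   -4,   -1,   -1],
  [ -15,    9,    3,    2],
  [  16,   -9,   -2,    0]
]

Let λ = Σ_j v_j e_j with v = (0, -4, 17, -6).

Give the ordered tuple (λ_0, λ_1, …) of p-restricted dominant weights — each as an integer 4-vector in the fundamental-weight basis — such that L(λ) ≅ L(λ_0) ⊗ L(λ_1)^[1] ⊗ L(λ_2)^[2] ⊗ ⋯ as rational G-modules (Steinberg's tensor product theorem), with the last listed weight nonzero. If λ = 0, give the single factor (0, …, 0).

ω-coordinates c = M·v, v = (0, -4, 17, -6):
  c_1 = (-6)·(0) + (3)·(-4) + 1·17 + (0)·(-6) = 5
  c_2 = 6·0 + (-4)·(-4) + (-1)·(17) + (-1)·(-6) = 5
  c_3 = (-15)·(0) + (9)·(-4) + 3·17 + (2)·(-6) = 3
  c_4 = 16·0 + (-9)·(-4) + (-2)·(17) + (0)·(-6) = 2
Expand coordinatewise in base 3:
  c_1 = 5 = 2·3^0 + 1·3^1
  c_2 = 5 = 2·3^0 + 1·3^1
  c_3 = 3 = 0·3^0 + 1·3^1
  c_4 = 2 = 2·3^0
Factor λ_0 = (2, 2, 0, 2)
Factor λ_1 = (1, 1, 1, 0)

((2, 2, 0, 2), (1, 1, 1, 0))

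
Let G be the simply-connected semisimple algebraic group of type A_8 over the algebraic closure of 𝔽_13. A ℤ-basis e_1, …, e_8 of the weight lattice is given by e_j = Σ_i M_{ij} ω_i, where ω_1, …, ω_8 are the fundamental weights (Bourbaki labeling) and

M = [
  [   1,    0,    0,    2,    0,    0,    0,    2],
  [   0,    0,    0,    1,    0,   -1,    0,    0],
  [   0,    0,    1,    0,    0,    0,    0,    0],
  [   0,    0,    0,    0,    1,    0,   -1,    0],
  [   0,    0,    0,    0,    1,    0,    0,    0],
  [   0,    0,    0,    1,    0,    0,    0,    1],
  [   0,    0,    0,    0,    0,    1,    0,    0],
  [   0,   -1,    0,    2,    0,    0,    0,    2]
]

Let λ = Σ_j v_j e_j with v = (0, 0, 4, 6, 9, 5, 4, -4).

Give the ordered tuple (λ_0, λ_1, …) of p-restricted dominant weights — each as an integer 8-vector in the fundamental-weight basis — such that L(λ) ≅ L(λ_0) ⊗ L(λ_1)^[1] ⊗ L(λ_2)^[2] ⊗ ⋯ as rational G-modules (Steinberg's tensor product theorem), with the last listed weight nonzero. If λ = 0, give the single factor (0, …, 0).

((4, 1, 4, 5, 9, 2, 5, 4),)

ω-coordinates c = M·v, v = (0, 0, 4, 6, 9, 5, 4, -4):
  c_1 = (1)·(0) + (0)·(0) + (0)·(4) + (2)·(6) + (0)·(9) + (0)·(5) + (0)·(4) + (2)·(-4) = 4
  c_2 = (0)·(0) + (0)·(0) + (0)·(4) + (1)·(6) + (0)·(9) + (-1)·(5) + (0)·(4) + (0)·(-4) = 1
  c_3 = (0)·(0) + (0)·(0) + (1)·(4) + (0)·(6) + (0)·(9) + (0)·(5) + (0)·(4) + (0)·(-4) = 4
  c_4 = (0)·(0) + (0)·(0) + (0)·(4) + (0)·(6) + (1)·(9) + (0)·(5) + (-1)·(4) + (0)·(-4) = 5
  c_5 = (0)·(0) + (0)·(0) + (0)·(4) + (0)·(6) + (1)·(9) + (0)·(5) + (0)·(4) + (0)·(-4) = 9
  c_6 = (0)·(0) + (0)·(0) + (0)·(4) + (1)·(6) + (0)·(9) + (0)·(5) + (0)·(4) + (1)·(-4) = 2
  c_7 = (0)·(0) + (0)·(0) + (0)·(4) + (0)·(6) + (0)·(9) + (1)·(5) + (0)·(4) + (0)·(-4) = 5
  c_8 = (0)·(0) + (-1)·(0) + (0)·(4) + (2)·(6) + (0)·(9) + (0)·(5) + (0)·(4) + (2)·(-4) = 4
Base-13 expansion of each c_i:
  c_1 = 4 = 4·13^0
  c_2 = 1 = 1·13^0
  c_3 = 4 = 4·13^0
  c_4 = 5 = 5·13^0
  c_5 = 9 = 9·13^0
  c_6 = 2 = 2·13^0
  c_7 = 5 = 5·13^0
  c_8 = 4 = 4·13^0
Factor λ_0 = (4, 1, 4, 5, 9, 2, 5, 4)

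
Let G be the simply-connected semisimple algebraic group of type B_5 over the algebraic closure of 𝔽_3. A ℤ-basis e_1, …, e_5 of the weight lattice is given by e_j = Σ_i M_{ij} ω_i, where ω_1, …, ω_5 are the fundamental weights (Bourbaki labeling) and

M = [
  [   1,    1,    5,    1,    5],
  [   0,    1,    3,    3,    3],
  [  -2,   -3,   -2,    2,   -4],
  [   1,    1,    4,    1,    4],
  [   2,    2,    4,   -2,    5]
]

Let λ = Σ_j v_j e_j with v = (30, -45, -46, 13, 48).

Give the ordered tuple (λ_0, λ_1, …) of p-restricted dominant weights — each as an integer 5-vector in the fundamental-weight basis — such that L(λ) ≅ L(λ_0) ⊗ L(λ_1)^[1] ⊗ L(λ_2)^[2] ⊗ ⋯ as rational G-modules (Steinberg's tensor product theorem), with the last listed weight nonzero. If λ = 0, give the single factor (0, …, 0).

((2, 0, 1, 0, 0), (2, 0, 0, 2, 0))

Converting to the ω-basis (c_i = row i of M dotted with v = (30, -45, -46, 13, 48)):
  c_1 = (1)·(30) + (1)·(-45) + (5)·(-46) + (1)·(13) + (5)·(48) = 8
  c_2 = (0)·(30) + (1)·(-45) + (3)·(-46) + (3)·(13) + (3)·(48) = 0
  c_3 = (-2)·(30) + (-3)·(-45) + (-2)·(-46) + (2)·(13) + (-4)·(48) = 1
  c_4 = (1)·(30) + (1)·(-45) + (4)·(-46) + (1)·(13) + (4)·(48) = 6
  c_5 = (2)·(30) + (2)·(-45) + (4)·(-46) + (-2)·(13) + (5)·(48) = 0
Expand coordinatewise in base 3:
  c_1 = 8 = 2·3^0 + 2·3^1
  c_2 = 0
  c_3 = 1 = 1·3^0
  c_4 = 6 = 0·3^0 + 2·3^1
  c_5 = 0
Factor λ_0 = (2, 0, 1, 0, 0)
Factor λ_1 = (2, 0, 0, 2, 0)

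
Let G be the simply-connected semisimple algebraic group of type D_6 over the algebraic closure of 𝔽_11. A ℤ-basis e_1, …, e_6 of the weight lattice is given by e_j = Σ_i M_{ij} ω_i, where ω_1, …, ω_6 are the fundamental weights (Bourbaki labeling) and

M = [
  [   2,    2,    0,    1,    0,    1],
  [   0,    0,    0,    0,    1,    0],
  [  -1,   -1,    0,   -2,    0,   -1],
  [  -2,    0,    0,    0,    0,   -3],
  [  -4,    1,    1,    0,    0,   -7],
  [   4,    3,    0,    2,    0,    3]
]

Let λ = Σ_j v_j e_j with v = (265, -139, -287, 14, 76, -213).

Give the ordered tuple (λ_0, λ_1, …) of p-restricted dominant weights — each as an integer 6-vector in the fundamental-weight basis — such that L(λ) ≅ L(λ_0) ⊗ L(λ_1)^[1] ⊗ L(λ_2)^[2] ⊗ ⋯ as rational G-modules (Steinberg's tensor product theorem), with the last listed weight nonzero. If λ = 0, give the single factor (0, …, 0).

((9, 10, 4, 10, 5, 10), (4, 6, 5, 9, 0, 2))

Converting to the ω-basis (c_i = row i of M dotted with v = (265, -139, -287, 14, 76, -213)):
  c_1 = (2)·(265) + (2)·(-139) + (0)·(-287) + (1)·(14) + (0)·(76) + (1)·(-213) = 53
  c_2 = (0)·(265) + (0)·(-139) + (0)·(-287) + (0)·(14) + (1)·(76) + (0)·(-213) = 76
  c_3 = (-1)·(265) + (-1)·(-139) + (0)·(-287) + (-2)·(14) + (0)·(76) + (-1)·(-213) = 59
  c_4 = (-2)·(265) + (0)·(-139) + (0)·(-287) + (0)·(14) + (0)·(76) + (-3)·(-213) = 109
  c_5 = (-4)·(265) + (1)·(-139) + (1)·(-287) + (0)·(14) + (0)·(76) + (-7)·(-213) = 5
  c_6 = (4)·(265) + (3)·(-139) + (0)·(-287) + (2)·(14) + (0)·(76) + (3)·(-213) = 32
Writing each c_i in base p = 11:
  c_1 = 53 = 9·11^0 + 4·11^1
  c_2 = 76 = 10·11^0 + 6·11^1
  c_3 = 59 = 4·11^0 + 5·11^1
  c_4 = 109 = 10·11^0 + 9·11^1
  c_5 = 5 = 5·11^0
  c_6 = 32 = 10·11^0 + 2·11^1
Factor λ_0 = (9, 10, 4, 10, 5, 10)
Factor λ_1 = (4, 6, 5, 9, 0, 2)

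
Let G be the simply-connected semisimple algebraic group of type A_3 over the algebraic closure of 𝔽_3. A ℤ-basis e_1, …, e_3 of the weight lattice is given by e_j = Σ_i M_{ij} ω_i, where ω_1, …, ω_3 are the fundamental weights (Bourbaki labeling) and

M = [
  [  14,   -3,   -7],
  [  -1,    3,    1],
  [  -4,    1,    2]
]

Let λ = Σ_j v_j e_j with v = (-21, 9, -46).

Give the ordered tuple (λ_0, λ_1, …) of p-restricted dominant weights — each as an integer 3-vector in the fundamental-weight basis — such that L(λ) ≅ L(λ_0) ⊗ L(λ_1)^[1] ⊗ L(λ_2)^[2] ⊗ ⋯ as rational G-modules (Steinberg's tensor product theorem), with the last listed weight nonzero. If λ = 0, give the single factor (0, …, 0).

((1, 2, 1),)

Converting to the ω-basis (c_i = row i of M dotted with v = (-21, 9, -46)):
  c_1 = 14*-21 + -3*9 + -7*-46 = 1
  c_2 = -1*-21 + 3*9 + 1*-46 = 2
  c_3 = -4*-21 + 1*9 + 2*-46 = 1
p = 3; digits c_i = Σ_j d_{ij}·3^j, 0 ≤ d_{ij} < 3:
  c_1 = 1 = 1·3^0
  c_2 = 2 = 2·3^0
  c_3 = 1 = 1·3^0
Factor λ_0 = (1, 2, 1)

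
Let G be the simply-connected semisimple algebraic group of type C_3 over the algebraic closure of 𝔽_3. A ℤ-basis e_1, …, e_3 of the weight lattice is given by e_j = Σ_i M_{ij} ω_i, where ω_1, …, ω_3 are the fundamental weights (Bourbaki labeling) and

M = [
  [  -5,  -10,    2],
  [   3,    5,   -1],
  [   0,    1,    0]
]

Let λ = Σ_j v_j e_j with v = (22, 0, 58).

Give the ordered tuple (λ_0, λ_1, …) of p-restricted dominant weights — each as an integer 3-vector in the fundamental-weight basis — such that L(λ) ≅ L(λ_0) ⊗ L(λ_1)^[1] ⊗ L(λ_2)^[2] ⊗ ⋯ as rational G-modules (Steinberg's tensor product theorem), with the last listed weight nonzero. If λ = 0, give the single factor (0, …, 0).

((0, 2, 0), (2, 2, 0))

Compute c_i = Σ_j M_{ij} v_j with v = (22, 0, 58):
  c_1 = -5*22 + -10*0 + 2*58 = 6
  c_2 = 3*22 + 5*0 + -1*58 = 8
  c_3 = 0*22 + 1*0 + 0*58 = 0
p = 3; digits c_i = Σ_j d_{ij}·3^j, 0 ≤ d_{ij} < 3:
  c_1 = 6 = 0·3^0 + 2·3^1
  c_2 = 8 = 2·3^0 + 2·3^1
  c_3 = 0
p-restricted factor λ_0 = (0, 2, 0)
p-restricted factor λ_1 = (2, 2, 0)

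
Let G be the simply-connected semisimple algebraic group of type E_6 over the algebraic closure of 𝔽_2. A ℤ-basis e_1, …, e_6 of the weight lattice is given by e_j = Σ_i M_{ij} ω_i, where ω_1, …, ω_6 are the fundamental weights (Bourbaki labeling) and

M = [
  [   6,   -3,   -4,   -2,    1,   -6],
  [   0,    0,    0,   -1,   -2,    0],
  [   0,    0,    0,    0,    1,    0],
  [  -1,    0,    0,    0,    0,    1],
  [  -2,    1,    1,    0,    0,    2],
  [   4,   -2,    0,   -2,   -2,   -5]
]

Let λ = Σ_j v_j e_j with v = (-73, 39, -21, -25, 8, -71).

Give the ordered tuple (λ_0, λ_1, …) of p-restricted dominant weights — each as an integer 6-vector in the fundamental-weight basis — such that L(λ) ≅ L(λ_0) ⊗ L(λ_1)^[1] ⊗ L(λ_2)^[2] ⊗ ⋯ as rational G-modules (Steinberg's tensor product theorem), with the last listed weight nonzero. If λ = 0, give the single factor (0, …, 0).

((1, 1, 0, 0, 0, 1), (0, 0, 0, 1, 1, 1), (1, 0, 0, 0, 1, 0), (1, 1, 1, 0, 0, 0), (0, 0, 0, 0, 1, 1))

Compute c_i = Σ_j M_{ij} v_j with v = (-73, 39, -21, -25, 8, -71):
  c_1 = (6)·(-73) + (-3)·(39) + (-4)·(-21) + (-2)·(-25) + (1)·(8) + (-6)·(-71) = 13
  c_2 = (0)·(-73) + (0)·(39) + (0)·(-21) + (-1)·(-25) + (-2)·(8) + (0)·(-71) = 9
  c_3 = (0)·(-73) + (0)·(39) + (0)·(-21) + (0)·(-25) + (1)·(8) + (0)·(-71) = 8
  c_4 = (-1)·(-73) + (0)·(39) + (0)·(-21) + (0)·(-25) + (0)·(8) + (1)·(-71) = 2
  c_5 = (-2)·(-73) + (1)·(39) + (1)·(-21) + (0)·(-25) + (0)·(8) + (2)·(-71) = 22
  c_6 = (4)·(-73) + (-2)·(39) + (0)·(-21) + (-2)·(-25) + (-2)·(8) + (-5)·(-71) = 19
p = 2; digits c_i = Σ_j d_{ij}·2^j, 0 ≤ d_{ij} < 2:
  c_1 = 13 = 1·2^0 + 0·2^1 + 1·2^2 + 1·2^3
  c_2 = 9 = 1·2^0 + 0·2^1 + 0·2^2 + 1·2^3
  c_3 = 8 = 0·2^0 + 0·2^1 + 0·2^2 + 1·2^3
  c_4 = 2 = 0·2^0 + 1·2^1
  c_5 = 22 = 0·2^0 + 1·2^1 + 1·2^2 + 0·2^3 + 1·2^4
  c_6 = 19 = 1·2^0 + 1·2^1 + 0·2^2 + 0·2^3 + 1·2^4
Factor λ_0 = (1, 1, 0, 0, 0, 1)
Factor λ_1 = (0, 0, 0, 1, 1, 1)
Factor λ_2 = (1, 0, 0, 0, 1, 0)
Factor λ_3 = (1, 1, 1, 0, 0, 0)
Factor λ_4 = (0, 0, 0, 0, 1, 1)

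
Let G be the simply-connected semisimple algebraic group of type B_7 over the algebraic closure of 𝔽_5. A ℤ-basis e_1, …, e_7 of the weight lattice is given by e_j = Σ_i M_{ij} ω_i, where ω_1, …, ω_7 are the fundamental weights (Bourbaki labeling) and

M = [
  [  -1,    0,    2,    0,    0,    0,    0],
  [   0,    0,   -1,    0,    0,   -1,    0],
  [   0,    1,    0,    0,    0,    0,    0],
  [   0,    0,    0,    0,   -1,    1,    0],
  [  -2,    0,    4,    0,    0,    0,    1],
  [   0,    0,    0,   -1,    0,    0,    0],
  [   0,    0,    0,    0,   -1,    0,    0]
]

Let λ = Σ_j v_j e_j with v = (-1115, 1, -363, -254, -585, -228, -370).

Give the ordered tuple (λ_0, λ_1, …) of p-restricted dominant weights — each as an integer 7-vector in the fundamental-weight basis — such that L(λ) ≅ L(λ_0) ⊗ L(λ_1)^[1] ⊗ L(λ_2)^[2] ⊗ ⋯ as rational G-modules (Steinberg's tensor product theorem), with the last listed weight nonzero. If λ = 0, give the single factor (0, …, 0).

((4, 1, 1, 2, 3, 4, 0), (2, 3, 0, 1, 1, 0, 2), (0, 3, 0, 4, 1, 0, 3), (3, 4, 0, 2, 3, 2, 4))

Converting to the ω-basis (c_i = row i of M dotted with v = (-1115, 1, -363, -254, -585, -228, -370)):
  c_1 = (-1)·(-1115) + (0)·(1) + (2)·(-363) + (0)·(-254) + (0)·(-585) + (0)·(-228) + (0)·(-370) = 389
  c_2 = (0)·(-1115) + (0)·(1) + (-1)·(-363) + (0)·(-254) + (0)·(-585) + (-1)·(-228) + (0)·(-370) = 591
  c_3 = (0)·(-1115) + (1)·(1) + (0)·(-363) + (0)·(-254) + (0)·(-585) + (0)·(-228) + (0)·(-370) = 1
  c_4 = (0)·(-1115) + (0)·(1) + (0)·(-363) + (0)·(-254) + (-1)·(-585) + (1)·(-228) + (0)·(-370) = 357
  c_5 = (-2)·(-1115) + (0)·(1) + (4)·(-363) + (0)·(-254) + (0)·(-585) + (0)·(-228) + (1)·(-370) = 408
  c_6 = (0)·(-1115) + (0)·(1) + (0)·(-363) + (-1)·(-254) + (0)·(-585) + (0)·(-228) + (0)·(-370) = 254
  c_7 = (0)·(-1115) + (0)·(1) + (0)·(-363) + (0)·(-254) + (-1)·(-585) + (0)·(-228) + (0)·(-370) = 585
Expand coordinatewise in base 5:
  c_1 = 389 = 4·5^0 + 2·5^1 + 0·5^2 + 3·5^3
  c_2 = 591 = 1·5^0 + 3·5^1 + 3·5^2 + 4·5^3
  c_3 = 1 = 1·5^0
  c_4 = 357 = 2·5^0 + 1·5^1 + 4·5^2 + 2·5^3
  c_5 = 408 = 3·5^0 + 1·5^1 + 1·5^2 + 3·5^3
  c_6 = 254 = 4·5^0 + 0·5^1 + 0·5^2 + 2·5^3
  c_7 = 585 = 0·5^0 + 2·5^1 + 3·5^2 + 4·5^3
p-restricted factor λ_0 = (4, 1, 1, 2, 3, 4, 0)
p-restricted factor λ_1 = (2, 3, 0, 1, 1, 0, 2)
p-restricted factor λ_2 = (0, 3, 0, 4, 1, 0, 3)
p-restricted factor λ_3 = (3, 4, 0, 2, 3, 2, 4)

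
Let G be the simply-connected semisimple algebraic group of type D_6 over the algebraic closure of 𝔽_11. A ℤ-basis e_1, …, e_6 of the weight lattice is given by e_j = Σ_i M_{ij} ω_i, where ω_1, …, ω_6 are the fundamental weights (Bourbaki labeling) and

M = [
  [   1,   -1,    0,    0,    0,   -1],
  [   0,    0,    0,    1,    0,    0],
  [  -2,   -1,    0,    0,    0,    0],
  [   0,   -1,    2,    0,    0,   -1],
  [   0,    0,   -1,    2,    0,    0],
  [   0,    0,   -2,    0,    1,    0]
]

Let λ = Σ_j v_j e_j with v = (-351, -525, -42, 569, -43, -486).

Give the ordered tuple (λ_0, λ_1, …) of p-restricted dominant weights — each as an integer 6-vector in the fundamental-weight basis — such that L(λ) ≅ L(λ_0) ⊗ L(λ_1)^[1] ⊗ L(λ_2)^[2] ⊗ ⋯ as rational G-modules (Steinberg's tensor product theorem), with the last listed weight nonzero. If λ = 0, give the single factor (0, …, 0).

ω-coordinates c = M·v, v = (-351, -525, -42, 569, -43, -486):
  c_1 = (1)·(-351) + (-1)·(-525) + (0)·(-42) + 0·569 + (0)·(-43) + (-1)·(-486) = 660
  c_2 = (0)·(-351) + (0)·(-525) + (0)·(-42) + 1·569 + (0)·(-43) + (0)·(-486) = 569
  c_3 = (-2)·(-351) + (-1)·(-525) + (0)·(-42) + 0·569 + (0)·(-43) + (0)·(-486) = 1227
  c_4 = (0)·(-351) + (-1)·(-525) + (2)·(-42) + 0·569 + (0)·(-43) + (-1)·(-486) = 927
  c_5 = (0)·(-351) + (0)·(-525) + (-1)·(-42) + 2·569 + (0)·(-43) + (0)·(-486) = 1180
  c_6 = (0)·(-351) + (0)·(-525) + (-2)·(-42) + 0·569 + (1)·(-43) + (0)·(-486) = 41
Writing each c_i in base p = 11:
  c_1 = 660 = 0·11^0 + 5·11^1 + 5·11^2
  c_2 = 569 = 8·11^0 + 7·11^1 + 4·11^2
  c_3 = 1227 = 6·11^0 + 1·11^1 + 10·11^2
  c_4 = 927 = 3·11^0 + 7·11^1 + 7·11^2
  c_5 = 1180 = 3·11^0 + 8·11^1 + 9·11^2
  c_6 = 41 = 8·11^0 + 3·11^1
p-restricted factor λ_0 = (0, 8, 6, 3, 3, 8)
p-restricted factor λ_1 = (5, 7, 1, 7, 8, 3)
p-restricted factor λ_2 = (5, 4, 10, 7, 9, 0)

((0, 8, 6, 3, 3, 8), (5, 7, 1, 7, 8, 3), (5, 4, 10, 7, 9, 0))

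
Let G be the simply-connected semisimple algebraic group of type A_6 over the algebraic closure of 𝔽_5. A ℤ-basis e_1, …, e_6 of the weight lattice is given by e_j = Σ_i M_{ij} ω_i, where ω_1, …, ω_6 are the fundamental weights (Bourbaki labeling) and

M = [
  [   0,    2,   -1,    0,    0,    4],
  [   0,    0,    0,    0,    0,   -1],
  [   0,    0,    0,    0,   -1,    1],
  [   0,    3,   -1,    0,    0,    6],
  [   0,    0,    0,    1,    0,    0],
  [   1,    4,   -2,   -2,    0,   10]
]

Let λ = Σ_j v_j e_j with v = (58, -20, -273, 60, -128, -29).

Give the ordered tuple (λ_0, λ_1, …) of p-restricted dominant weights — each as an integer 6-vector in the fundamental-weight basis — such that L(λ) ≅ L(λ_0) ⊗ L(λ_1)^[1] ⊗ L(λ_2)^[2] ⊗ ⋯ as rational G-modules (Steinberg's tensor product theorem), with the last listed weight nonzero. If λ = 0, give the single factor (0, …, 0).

((2, 4, 4, 4, 0, 4), (3, 0, 4, 2, 2, 2), (4, 1, 3, 1, 2, 4))

Compute c_i = Σ_j M_{ij} v_j with v = (58, -20, -273, 60, -128, -29):
  c_1 = (0)·(58) + (2)·(-20) + (-1)·(-273) + (0)·(60) + (0)·(-128) + (4)·(-29) = 117
  c_2 = (0)·(58) + (0)·(-20) + (0)·(-273) + (0)·(60) + (0)·(-128) + (-1)·(-29) = 29
  c_3 = (0)·(58) + (0)·(-20) + (0)·(-273) + (0)·(60) + (-1)·(-128) + (1)·(-29) = 99
  c_4 = (0)·(58) + (3)·(-20) + (-1)·(-273) + (0)·(60) + (0)·(-128) + (6)·(-29) = 39
  c_5 = (0)·(58) + (0)·(-20) + (0)·(-273) + (1)·(60) + (0)·(-128) + (0)·(-29) = 60
  c_6 = (1)·(58) + (4)·(-20) + (-2)·(-273) + (-2)·(60) + (0)·(-128) + (10)·(-29) = 114
Base-5 expansion of each c_i:
  c_1 = 117 = 2·5^0 + 3·5^1 + 4·5^2
  c_2 = 29 = 4·5^0 + 0·5^1 + 1·5^2
  c_3 = 99 = 4·5^0 + 4·5^1 + 3·5^2
  c_4 = 39 = 4·5^0 + 2·5^1 + 1·5^2
  c_5 = 60 = 0·5^0 + 2·5^1 + 2·5^2
  c_6 = 114 = 4·5^0 + 2·5^1 + 4·5^2
p-restricted factor λ_0 = (2, 4, 4, 4, 0, 4)
p-restricted factor λ_1 = (3, 0, 4, 2, 2, 2)
p-restricted factor λ_2 = (4, 1, 3, 1, 2, 4)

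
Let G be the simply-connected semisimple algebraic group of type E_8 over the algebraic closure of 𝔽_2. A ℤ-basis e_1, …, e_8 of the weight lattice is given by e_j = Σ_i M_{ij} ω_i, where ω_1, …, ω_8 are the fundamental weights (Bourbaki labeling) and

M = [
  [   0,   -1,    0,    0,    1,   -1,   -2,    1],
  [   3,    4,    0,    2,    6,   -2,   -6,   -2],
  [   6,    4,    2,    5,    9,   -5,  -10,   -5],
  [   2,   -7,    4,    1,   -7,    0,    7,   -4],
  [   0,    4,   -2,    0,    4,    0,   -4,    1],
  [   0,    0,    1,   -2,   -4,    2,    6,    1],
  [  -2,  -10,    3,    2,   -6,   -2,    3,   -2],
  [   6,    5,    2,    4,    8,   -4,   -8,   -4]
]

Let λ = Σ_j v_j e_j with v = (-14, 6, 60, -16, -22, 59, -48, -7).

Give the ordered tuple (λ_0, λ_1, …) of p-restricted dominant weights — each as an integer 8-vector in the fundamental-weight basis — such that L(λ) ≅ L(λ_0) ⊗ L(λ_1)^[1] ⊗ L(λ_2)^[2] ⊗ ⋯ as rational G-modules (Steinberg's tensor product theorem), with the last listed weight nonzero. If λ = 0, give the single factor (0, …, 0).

((0, 0, 0, 0, 1, 1, 0, 0), (1, 1, 1, 0, 0, 1, 0, 1))

In the fundamental-weight basis, λ has coordinates c = M·v (v = (-14, 6, 60, -16, -22, 59, -48, -7)):
  c_1 = 0*-14 + -1*6 + 0*60 + 0*-16 + 1*-22 + -1*59 + -2*-48 + 1*-7 = 2
  c_2 = 3*-14 + 4*6 + 0*60 + 2*-16 + 6*-22 + -2*59 + -6*-48 + -2*-7 = 2
  c_3 = 6*-14 + 4*6 + 2*60 + 5*-16 + 9*-22 + -5*59 + -10*-48 + -5*-7 = 2
  c_4 = 2*-14 + -7*6 + 4*60 + 1*-16 + -7*-22 + 0*59 + 7*-48 + -4*-7 = 0
  c_5 = 0*-14 + 4*6 + -2*60 + 0*-16 + 4*-22 + 0*59 + -4*-48 + 1*-7 = 1
  c_6 = 0*-14 + 0*6 + 1*60 + -2*-16 + -4*-22 + 2*59 + 6*-48 + 1*-7 = 3
  c_7 = -2*-14 + -10*6 + 3*60 + 2*-16 + -6*-22 + -2*59 + 3*-48 + -2*-7 = 0
  c_8 = 6*-14 + 5*6 + 2*60 + 4*-16 + 8*-22 + -4*59 + -8*-48 + -4*-7 = 2
p = 2; digits c_i = Σ_j d_{ij}·2^j, 0 ≤ d_{ij} < 2:
  c_1 = 2 = 0·2^0 + 1·2^1
  c_2 = 2 = 0·2^0 + 1·2^1
  c_3 = 2 = 0·2^0 + 1·2^1
  c_4 = 0
  c_5 = 1 = 1·2^0
  c_6 = 3 = 1·2^0 + 1·2^1
  c_7 = 0
  c_8 = 2 = 0·2^0 + 1·2^1
p-restricted factor λ_0 = (0, 0, 0, 0, 1, 1, 0, 0)
p-restricted factor λ_1 = (1, 1, 1, 0, 0, 1, 0, 1)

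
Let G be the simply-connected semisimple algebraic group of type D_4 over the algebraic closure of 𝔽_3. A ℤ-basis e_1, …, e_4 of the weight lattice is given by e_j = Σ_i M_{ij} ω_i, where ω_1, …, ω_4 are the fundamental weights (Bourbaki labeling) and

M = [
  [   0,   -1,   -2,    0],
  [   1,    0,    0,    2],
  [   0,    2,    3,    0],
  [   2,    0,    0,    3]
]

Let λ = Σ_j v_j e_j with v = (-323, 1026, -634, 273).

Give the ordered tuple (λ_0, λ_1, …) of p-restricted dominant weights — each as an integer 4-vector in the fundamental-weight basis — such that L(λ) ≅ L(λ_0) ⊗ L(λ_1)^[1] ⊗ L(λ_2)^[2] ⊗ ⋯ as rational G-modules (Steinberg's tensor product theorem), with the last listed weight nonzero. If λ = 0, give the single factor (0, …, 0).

((2, 1, 0, 2), (2, 2, 2, 0), (2, 0, 1, 1), (2, 2, 2, 0), (2, 2, 1, 2))

Change of basis e → ω: c = M·v where v = (-323, 1026, -634, 273):
  c_1 = 0*-323 + -1*1026 + -2*-634 + 0*273 = 242
  c_2 = 1*-323 + 0*1026 + 0*-634 + 2*273 = 223
  c_3 = 0*-323 + 2*1026 + 3*-634 + 0*273 = 150
  c_4 = 2*-323 + 0*1026 + 0*-634 + 3*273 = 173
Expand coordinatewise in base 3:
  c_1 = 242 = 2·3^0 + 2·3^1 + 2·3^2 + 2·3^3 + 2·3^4
  c_2 = 223 = 1·3^0 + 2·3^1 + 0·3^2 + 2·3^3 + 2·3^4
  c_3 = 150 = 0·3^0 + 2·3^1 + 1·3^2 + 2·3^3 + 1·3^4
  c_4 = 173 = 2·3^0 + 0·3^1 + 1·3^2 + 0·3^3 + 2·3^4
λ_0 = (2, 1, 0, 2)
λ_1 = (2, 2, 2, 0)
λ_2 = (2, 0, 1, 1)
λ_3 = (2, 2, 2, 0)
λ_4 = (2, 2, 1, 2)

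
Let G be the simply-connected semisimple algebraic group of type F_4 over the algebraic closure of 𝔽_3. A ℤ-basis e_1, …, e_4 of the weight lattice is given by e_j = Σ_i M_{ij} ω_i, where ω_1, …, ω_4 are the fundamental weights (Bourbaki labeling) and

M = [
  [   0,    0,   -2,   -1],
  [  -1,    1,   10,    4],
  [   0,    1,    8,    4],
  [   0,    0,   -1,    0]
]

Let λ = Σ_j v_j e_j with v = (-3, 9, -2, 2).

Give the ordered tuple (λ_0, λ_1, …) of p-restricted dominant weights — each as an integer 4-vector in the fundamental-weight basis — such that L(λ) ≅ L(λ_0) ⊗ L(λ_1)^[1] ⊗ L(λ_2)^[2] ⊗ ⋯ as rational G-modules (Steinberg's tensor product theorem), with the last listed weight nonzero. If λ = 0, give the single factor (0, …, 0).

Change of basis e → ω: c = M·v where v = (-3, 9, -2, 2):
  c_1 = (0)·(-3) + (0)·(9) + (-2)·(-2) + (-1)·(2) = 2
  c_2 = (-1)·(-3) + (1)·(9) + (10)·(-2) + (4)·(2) = 0
  c_3 = (0)·(-3) + (1)·(9) + (8)·(-2) + (4)·(2) = 1
  c_4 = (0)·(-3) + (0)·(9) + (-1)·(-2) + (0)·(2) = 2
Expand coordinatewise in base 3:
  c_1 = 2 = 2·3^0
  c_2 = 0
  c_3 = 1 = 1·3^0
  c_4 = 2 = 2·3^0
Factor λ_0 = (2, 0, 1, 2)

((2, 0, 1, 2),)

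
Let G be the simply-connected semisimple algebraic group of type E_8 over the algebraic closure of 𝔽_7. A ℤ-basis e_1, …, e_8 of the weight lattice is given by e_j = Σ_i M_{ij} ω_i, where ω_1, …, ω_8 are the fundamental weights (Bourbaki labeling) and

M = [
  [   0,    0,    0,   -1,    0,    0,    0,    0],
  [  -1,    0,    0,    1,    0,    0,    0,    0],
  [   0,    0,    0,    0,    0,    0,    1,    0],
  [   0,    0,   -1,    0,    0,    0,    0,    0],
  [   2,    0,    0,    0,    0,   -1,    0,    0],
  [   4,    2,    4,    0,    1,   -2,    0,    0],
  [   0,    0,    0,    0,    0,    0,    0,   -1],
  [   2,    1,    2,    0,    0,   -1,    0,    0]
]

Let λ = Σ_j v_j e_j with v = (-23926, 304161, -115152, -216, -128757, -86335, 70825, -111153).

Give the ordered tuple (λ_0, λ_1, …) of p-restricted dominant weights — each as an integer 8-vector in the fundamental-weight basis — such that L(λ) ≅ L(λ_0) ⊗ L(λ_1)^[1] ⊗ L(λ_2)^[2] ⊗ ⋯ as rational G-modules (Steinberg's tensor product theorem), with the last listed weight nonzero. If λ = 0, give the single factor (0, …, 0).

((6, 1, 6, 2, 4, 2, 0, 4), (2, 6, 2, 0, 2, 4, 3, 4), (4, 0, 3, 5, 1, 4, 0, 3), (0, 6, 3, 6, 0, 6, 2, 5), (0, 2, 1, 5, 2, 4, 4, 4), (0, 1, 4, 6, 2, 5, 6, 6))

Change of basis e → ω: c = M·v where v = (-23926, 304161, -115152, -216, -128757, -86335, 70825, -111153):
  c_1 = 0*-23926 + 0*304161 + 0*-115152 + -1*-216 + 0*-128757 + 0*-86335 + 0*70825 + 0*-111153 = 216
  c_2 = -1*-23926 + 0*304161 + 0*-115152 + 1*-216 + 0*-128757 + 0*-86335 + 0*70825 + 0*-111153 = 23710
  c_3 = 0*-23926 + 0*304161 + 0*-115152 + 0*-216 + 0*-128757 + 0*-86335 + 1*70825 + 0*-111153 = 70825
  c_4 = 0*-23926 + 0*304161 + -1*-115152 + 0*-216 + 0*-128757 + 0*-86335 + 0*70825 + 0*-111153 = 115152
  c_5 = 2*-23926 + 0*304161 + 0*-115152 + 0*-216 + 0*-128757 + -1*-86335 + 0*70825 + 0*-111153 = 38483
  c_6 = 4*-23926 + 2*304161 + 4*-115152 + 0*-216 + 1*-128757 + -2*-86335 + 0*70825 + 0*-111153 = 95923
  c_7 = 0*-23926 + 0*304161 + 0*-115152 + 0*-216 + 0*-128757 + 0*-86335 + 0*70825 + -1*-111153 = 111153
  c_8 = 2*-23926 + 1*304161 + 2*-115152 + 0*-216 + 0*-128757 + -1*-86335 + 0*70825 + 0*-111153 = 112340
Base-7 expansion of each c_i:
  c_1 = 216 = 6·7^0 + 2·7^1 + 4·7^2
  c_2 = 23710 = 1·7^0 + 6·7^1 + 0·7^2 + 6·7^3 + 2·7^4 + 1·7^5
  c_3 = 70825 = 6·7^0 + 2·7^1 + 3·7^2 + 3·7^3 + 1·7^4 + 4·7^5
  c_4 = 115152 = 2·7^0 + 0·7^1 + 5·7^2 + 6·7^3 + 5·7^4 + 6·7^5
  c_5 = 38483 = 4·7^0 + 2·7^1 + 1·7^2 + 0·7^3 + 2·7^4 + 2·7^5
  c_6 = 95923 = 2·7^0 + 4·7^1 + 4·7^2 + 6·7^3 + 4·7^4 + 5·7^5
  c_7 = 111153 = 0·7^0 + 3·7^1 + 0·7^2 + 2·7^3 + 4·7^4 + 6·7^5
  c_8 = 112340 = 4·7^0 + 4·7^1 + 3·7^2 + 5·7^3 + 4·7^4 + 6·7^5
Factor λ_0 = (6, 1, 6, 2, 4, 2, 0, 4)
Factor λ_1 = (2, 6, 2, 0, 2, 4, 3, 4)
Factor λ_2 = (4, 0, 3, 5, 1, 4, 0, 3)
Factor λ_3 = (0, 6, 3, 6, 0, 6, 2, 5)
Factor λ_4 = (0, 2, 1, 5, 2, 4, 4, 4)
Factor λ_5 = (0, 1, 4, 6, 2, 5, 6, 6)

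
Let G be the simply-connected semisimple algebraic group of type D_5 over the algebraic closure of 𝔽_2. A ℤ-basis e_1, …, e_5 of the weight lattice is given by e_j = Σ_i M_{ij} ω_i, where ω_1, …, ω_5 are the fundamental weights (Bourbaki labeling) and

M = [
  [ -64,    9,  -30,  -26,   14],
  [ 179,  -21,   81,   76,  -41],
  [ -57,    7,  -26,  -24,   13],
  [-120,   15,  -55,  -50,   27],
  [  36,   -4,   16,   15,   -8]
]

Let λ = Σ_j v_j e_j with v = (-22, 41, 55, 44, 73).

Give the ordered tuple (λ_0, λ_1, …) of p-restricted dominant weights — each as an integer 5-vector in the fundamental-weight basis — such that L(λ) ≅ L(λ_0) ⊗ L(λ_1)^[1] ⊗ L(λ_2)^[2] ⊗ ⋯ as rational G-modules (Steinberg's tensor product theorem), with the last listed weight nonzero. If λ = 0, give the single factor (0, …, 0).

((1, 1, 0, 1, 0), (0, 1, 0, 0, 0), (1, 1, 1, 0, 0))

Compute c_i = Σ_j M_{ij} v_j with v = (-22, 41, 55, 44, 73):
  c_1 = (-64)·(-22) + 9·41 + (-30)·(55) + (-26)·(44) + 14·73 = 5
  c_2 = (179)·(-22) + (-21)·(41) + 81·55 + 76·44 + (-41)·(73) = 7
  c_3 = (-57)·(-22) + 7·41 + (-26)·(55) + (-24)·(44) + 13·73 = 4
  c_4 = (-120)·(-22) + 15·41 + (-55)·(55) + (-50)·(44) + 27·73 = 1
  c_5 = (36)·(-22) + (-4)·(41) + 16·55 + 15·44 + (-8)·(73) = 0
Base-2 expansion of each c_i:
  c_1 = 5 = 1·2^0 + 0·2^1 + 1·2^2
  c_2 = 7 = 1·2^0 + 1·2^1 + 1·2^2
  c_3 = 4 = 0·2^0 + 0·2^1 + 1·2^2
  c_4 = 1 = 1·2^0
  c_5 = 0
p-restricted factor λ_0 = (1, 1, 0, 1, 0)
p-restricted factor λ_1 = (0, 1, 0, 0, 0)
p-restricted factor λ_2 = (1, 1, 1, 0, 0)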